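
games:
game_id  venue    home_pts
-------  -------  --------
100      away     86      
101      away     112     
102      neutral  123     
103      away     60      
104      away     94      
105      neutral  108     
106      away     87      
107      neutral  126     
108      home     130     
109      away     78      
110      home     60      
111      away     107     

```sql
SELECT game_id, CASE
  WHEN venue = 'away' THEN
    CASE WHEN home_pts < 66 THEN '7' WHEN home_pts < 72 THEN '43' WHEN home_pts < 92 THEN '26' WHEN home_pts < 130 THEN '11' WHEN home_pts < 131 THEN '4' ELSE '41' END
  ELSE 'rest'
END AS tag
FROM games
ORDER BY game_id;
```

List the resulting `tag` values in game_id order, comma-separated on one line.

26, 11, rest, 7, 11, rest, 26, rest, rest, 26, rest, 11

game_id=100: venue='away' → inner[home_pts < 92] → 26
game_id=101: venue='away' → inner[home_pts < 130] → 11
game_id=102: venue='neutral' → outer ELSE → rest
game_id=103: venue='away' → inner[home_pts < 66] → 7
game_id=104: venue='away' → inner[home_pts < 130] → 11
game_id=105: venue='neutral' → outer ELSE → rest
game_id=106: venue='away' → inner[home_pts < 92] → 26
game_id=107: venue='neutral' → outer ELSE → rest
game_id=108: venue='home' → outer ELSE → rest
game_id=109: venue='away' → inner[home_pts < 92] → 26
game_id=110: venue='home' → outer ELSE → rest
game_id=111: venue='away' → inner[home_pts < 130] → 11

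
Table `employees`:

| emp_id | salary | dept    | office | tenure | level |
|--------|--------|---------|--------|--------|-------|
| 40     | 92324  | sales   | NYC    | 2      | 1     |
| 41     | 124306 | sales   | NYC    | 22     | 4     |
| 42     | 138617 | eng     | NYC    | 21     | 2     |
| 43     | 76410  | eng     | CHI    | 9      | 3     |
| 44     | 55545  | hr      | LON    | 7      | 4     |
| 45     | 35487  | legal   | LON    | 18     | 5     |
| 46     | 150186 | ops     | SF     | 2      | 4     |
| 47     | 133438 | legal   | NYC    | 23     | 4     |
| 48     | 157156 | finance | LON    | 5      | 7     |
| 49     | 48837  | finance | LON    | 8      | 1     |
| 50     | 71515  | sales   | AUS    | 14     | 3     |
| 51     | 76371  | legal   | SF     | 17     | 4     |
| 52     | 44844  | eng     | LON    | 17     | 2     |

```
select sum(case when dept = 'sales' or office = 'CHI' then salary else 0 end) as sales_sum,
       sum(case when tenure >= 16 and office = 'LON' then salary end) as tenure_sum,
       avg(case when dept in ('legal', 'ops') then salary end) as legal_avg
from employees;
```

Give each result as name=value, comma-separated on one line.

[sales_sum: dept = 'sales' or office = 'CHI']
emp_id=40: ✓ → 92324
emp_id=41: ✓ → 124306
emp_id=42: ✗
emp_id=43: ✓ → 76410
emp_id=44: ✗
emp_id=45: ✗
emp_id=46: ✗
emp_id=47: ✗
emp_id=48: ✗
emp_id=49: ✗
emp_id=50: ✓ → 71515
emp_id=51: ✗
emp_id=52: ✗
sales_sum = 92324 + 124306 + 76410 + 71515 = 364555
—
[tenure_sum: tenure >= 16 and office = 'LON']
emp_id=40: ✗
emp_id=41: ✗
emp_id=42: ✗
emp_id=43: ✗
emp_id=44: ✗
emp_id=45: ✓ → 35487
emp_id=46: ✗
emp_id=47: ✗
emp_id=48: ✗
emp_id=49: ✗
emp_id=50: ✗
emp_id=51: ✗
emp_id=52: ✓ → 44844
tenure_sum = 35487 + 44844 = 80331
—
[legal_avg: dept in ('legal', 'ops')]
emp_id=40: ✗
emp_id=41: ✗
emp_id=42: ✗
emp_id=43: ✗
emp_id=44: ✗
emp_id=45: ✓ → 35487
emp_id=46: ✓ → 150186
emp_id=47: ✓ → 133438
emp_id=48: ✗
emp_id=49: ✗
emp_id=50: ✗
emp_id=51: ✓ → 76371
emp_id=52: ✗
legal_avg = (35487 + 150186 + 133438 + 76371) / 4 = 98870.5

sales_sum=364555, tenure_sum=80331, legal_avg=98870.5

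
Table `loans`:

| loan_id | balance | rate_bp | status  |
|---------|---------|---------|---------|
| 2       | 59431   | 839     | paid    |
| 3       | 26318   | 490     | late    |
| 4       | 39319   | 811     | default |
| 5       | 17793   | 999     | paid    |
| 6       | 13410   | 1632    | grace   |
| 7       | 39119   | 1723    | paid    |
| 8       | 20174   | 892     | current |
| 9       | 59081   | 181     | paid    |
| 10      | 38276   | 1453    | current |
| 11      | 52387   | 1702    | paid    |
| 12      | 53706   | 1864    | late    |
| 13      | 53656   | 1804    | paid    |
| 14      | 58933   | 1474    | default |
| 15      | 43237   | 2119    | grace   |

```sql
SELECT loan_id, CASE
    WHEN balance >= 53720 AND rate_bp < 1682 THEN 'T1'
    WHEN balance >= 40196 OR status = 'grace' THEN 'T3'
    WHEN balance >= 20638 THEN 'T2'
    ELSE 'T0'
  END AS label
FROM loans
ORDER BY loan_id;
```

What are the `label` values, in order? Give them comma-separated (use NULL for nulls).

T1, T2, T2, T0, T3, T2, T0, T1, T2, T3, T3, T3, T1, T3

loan_id=2: balance >= 53720 AND rate_bp < 1682 → T1
loan_id=3: balance >= 20638 → T2
loan_id=4: balance >= 20638 → T2
loan_id=5: ELSE → T0
loan_id=6: balance >= 40196 OR status = 'grace' → T3
loan_id=7: balance >= 20638 → T2
loan_id=8: ELSE → T0
loan_id=9: balance >= 53720 AND rate_bp < 1682 → T1
loan_id=10: balance >= 20638 → T2
loan_id=11: balance >= 40196 OR status = 'grace' → T3
loan_id=12: balance >= 40196 OR status = 'grace' → T3
loan_id=13: balance >= 40196 OR status = 'grace' → T3
loan_id=14: balance >= 53720 AND rate_bp < 1682 → T1
loan_id=15: balance >= 40196 OR status = 'grace' → T3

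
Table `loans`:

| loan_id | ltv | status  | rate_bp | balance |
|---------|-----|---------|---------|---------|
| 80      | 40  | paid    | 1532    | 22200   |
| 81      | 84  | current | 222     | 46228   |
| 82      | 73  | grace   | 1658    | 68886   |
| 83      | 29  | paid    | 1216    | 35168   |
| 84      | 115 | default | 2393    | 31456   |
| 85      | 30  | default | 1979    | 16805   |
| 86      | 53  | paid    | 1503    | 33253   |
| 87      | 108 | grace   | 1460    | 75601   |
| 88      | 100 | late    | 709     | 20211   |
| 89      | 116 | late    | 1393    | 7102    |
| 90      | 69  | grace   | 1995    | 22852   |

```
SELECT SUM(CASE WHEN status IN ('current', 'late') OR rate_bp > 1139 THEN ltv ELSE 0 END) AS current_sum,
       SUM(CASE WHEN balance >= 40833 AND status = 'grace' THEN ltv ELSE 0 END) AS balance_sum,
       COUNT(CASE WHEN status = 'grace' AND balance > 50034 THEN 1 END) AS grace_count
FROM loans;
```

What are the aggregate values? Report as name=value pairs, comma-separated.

[current_sum: status IN ('current', 'late') OR rate_bp > 1139]
loan_id=80: ✓ → 40
loan_id=81: ✓ → 84
loan_id=82: ✓ → 73
loan_id=83: ✓ → 29
loan_id=84: ✓ → 115
loan_id=85: ✓ → 30
loan_id=86: ✓ → 53
loan_id=87: ✓ → 108
loan_id=88: ✓ → 100
loan_id=89: ✓ → 116
loan_id=90: ✓ → 69
current_sum = 40 + 84 + 73 + 29 + 115 + 30 + 53 + 108 + 100 + 116 + 69 = 817
—
[balance_sum: balance >= 40833 AND status = 'grace']
loan_id=80: ✗
loan_id=81: ✗
loan_id=82: ✓ → 73
loan_id=83: ✗
loan_id=84: ✗
loan_id=85: ✗
loan_id=86: ✗
loan_id=87: ✓ → 108
loan_id=88: ✗
loan_id=89: ✗
loan_id=90: ✗
balance_sum = 73 + 108 = 181
—
[grace_count: status = 'grace' AND balance > 50034]
loan_id=80: ✗
loan_id=81: ✗
loan_id=82: ✓ → 1
loan_id=83: ✗
loan_id=84: ✗
loan_id=85: ✗
loan_id=86: ✗
loan_id=87: ✓ → 1
loan_id=88: ✗
loan_id=89: ✗
loan_id=90: ✗
grace_count = COUNT(1, 1) = 2

current_sum=817, balance_sum=181, grace_count=2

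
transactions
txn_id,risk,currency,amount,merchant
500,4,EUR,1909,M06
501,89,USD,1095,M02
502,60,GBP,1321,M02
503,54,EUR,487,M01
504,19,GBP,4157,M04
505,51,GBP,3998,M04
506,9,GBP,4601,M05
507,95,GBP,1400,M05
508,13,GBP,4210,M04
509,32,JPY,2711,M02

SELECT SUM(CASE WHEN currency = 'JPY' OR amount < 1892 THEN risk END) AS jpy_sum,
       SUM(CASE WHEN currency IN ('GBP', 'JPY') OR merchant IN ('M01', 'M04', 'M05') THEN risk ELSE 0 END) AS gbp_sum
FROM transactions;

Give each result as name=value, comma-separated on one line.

jpy_sum=330, gbp_sum=333

[jpy_sum: currency = 'JPY' OR amount < 1892]
txn_id=500: ✗
txn_id=501: ✓ → 89
txn_id=502: ✓ → 60
txn_id=503: ✓ → 54
txn_id=504: ✗
txn_id=505: ✗
txn_id=506: ✗
txn_id=507: ✓ → 95
txn_id=508: ✗
txn_id=509: ✓ → 32
jpy_sum = 89 + 60 + 54 + 95 + 32 = 330
—
[gbp_sum: currency IN ('GBP', 'JPY') OR merchant IN ('M01', 'M04', 'M05')]
txn_id=500: ✗
txn_id=501: ✗
txn_id=502: ✓ → 60
txn_id=503: ✓ → 54
txn_id=504: ✓ → 19
txn_id=505: ✓ → 51
txn_id=506: ✓ → 9
txn_id=507: ✓ → 95
txn_id=508: ✓ → 13
txn_id=509: ✓ → 32
gbp_sum = 60 + 54 + 19 + 51 + 9 + 95 + 13 + 32 = 333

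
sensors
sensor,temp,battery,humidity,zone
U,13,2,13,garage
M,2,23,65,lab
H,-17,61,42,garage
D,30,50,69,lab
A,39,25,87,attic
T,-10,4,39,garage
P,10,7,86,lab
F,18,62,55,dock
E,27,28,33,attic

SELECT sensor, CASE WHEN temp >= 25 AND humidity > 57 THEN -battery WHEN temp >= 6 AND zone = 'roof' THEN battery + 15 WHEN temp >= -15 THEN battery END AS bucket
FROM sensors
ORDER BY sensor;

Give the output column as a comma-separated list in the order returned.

-25, -50, 28, 62, NULL, 23, 7, 4, 2

sensor=A: temp >= 25 AND humidity > 57 → -25
sensor=D: temp >= 25 AND humidity > 57 → -50
sensor=E: temp >= -15 → 28
sensor=F: temp >= -15 → 62
sensor=H: (no match → NULL) → NULL
sensor=M: temp >= -15 → 23
sensor=P: temp >= -15 → 7
sensor=T: temp >= -15 → 4
sensor=U: temp >= -15 → 2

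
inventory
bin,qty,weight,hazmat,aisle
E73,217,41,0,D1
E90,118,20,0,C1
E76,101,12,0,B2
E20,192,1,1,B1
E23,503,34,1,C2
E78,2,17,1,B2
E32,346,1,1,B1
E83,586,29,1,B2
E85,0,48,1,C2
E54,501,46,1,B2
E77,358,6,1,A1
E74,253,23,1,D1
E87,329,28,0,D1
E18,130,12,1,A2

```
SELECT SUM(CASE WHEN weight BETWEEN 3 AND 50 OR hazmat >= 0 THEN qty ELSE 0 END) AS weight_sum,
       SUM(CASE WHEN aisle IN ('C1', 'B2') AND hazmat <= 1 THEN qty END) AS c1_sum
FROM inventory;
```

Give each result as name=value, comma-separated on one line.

weight_sum=3636, c1_sum=1308

[weight_sum: weight BETWEEN 3 AND 50 OR hazmat >= 0]
bin=E73: ✓ → 217
bin=E90: ✓ → 118
bin=E76: ✓ → 101
bin=E20: ✓ → 192
bin=E23: ✓ → 503
bin=E78: ✓ → 2
bin=E32: ✓ → 346
bin=E83: ✓ → 586
bin=E85: ✓ → 0
bin=E54: ✓ → 501
bin=E77: ✓ → 358
bin=E74: ✓ → 253
bin=E87: ✓ → 329
bin=E18: ✓ → 130
weight_sum = 217 + 118 + 101 + 192 + 503 + 2 + 346 + 586 + 501 + 358 + 253 + 329 + 130 = 3636
—
[c1_sum: aisle IN ('C1', 'B2') AND hazmat <= 1]
bin=E73: ✗
bin=E90: ✓ → 118
bin=E76: ✓ → 101
bin=E20: ✗
bin=E23: ✗
bin=E78: ✓ → 2
bin=E32: ✗
bin=E83: ✓ → 586
bin=E85: ✗
bin=E54: ✓ → 501
bin=E77: ✗
bin=E74: ✗
bin=E87: ✗
bin=E18: ✗
c1_sum = 118 + 101 + 2 + 586 + 501 = 1308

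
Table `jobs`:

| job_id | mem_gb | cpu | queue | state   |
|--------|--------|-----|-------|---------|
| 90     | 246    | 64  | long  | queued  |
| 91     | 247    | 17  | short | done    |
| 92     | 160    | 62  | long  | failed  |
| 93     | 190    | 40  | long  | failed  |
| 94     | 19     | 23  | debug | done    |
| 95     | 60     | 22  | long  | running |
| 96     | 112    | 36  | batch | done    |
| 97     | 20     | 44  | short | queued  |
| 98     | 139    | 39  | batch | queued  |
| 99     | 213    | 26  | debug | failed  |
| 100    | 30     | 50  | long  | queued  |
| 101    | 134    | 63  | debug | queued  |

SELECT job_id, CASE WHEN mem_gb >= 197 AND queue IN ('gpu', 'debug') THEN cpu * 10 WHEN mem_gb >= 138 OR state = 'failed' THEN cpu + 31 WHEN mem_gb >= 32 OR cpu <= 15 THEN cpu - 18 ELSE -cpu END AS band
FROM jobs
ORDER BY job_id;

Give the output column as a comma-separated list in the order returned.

95, 48, 93, 71, -23, 4, 18, -44, 70, 260, -50, 45

job_id=90: mem_gb >= 138 OR state = 'failed' → 95
job_id=91: mem_gb >= 138 OR state = 'failed' → 48
job_id=92: mem_gb >= 138 OR state = 'failed' → 93
job_id=93: mem_gb >= 138 OR state = 'failed' → 71
job_id=94: ELSE → -23
job_id=95: mem_gb >= 32 OR cpu <= 15 → 4
job_id=96: mem_gb >= 32 OR cpu <= 15 → 18
job_id=97: ELSE → -44
job_id=98: mem_gb >= 138 OR state = 'failed' → 70
job_id=99: mem_gb >= 197 AND queue IN ('gpu', 'debug') → 260
job_id=100: ELSE → -50
job_id=101: mem_gb >= 32 OR cpu <= 15 → 45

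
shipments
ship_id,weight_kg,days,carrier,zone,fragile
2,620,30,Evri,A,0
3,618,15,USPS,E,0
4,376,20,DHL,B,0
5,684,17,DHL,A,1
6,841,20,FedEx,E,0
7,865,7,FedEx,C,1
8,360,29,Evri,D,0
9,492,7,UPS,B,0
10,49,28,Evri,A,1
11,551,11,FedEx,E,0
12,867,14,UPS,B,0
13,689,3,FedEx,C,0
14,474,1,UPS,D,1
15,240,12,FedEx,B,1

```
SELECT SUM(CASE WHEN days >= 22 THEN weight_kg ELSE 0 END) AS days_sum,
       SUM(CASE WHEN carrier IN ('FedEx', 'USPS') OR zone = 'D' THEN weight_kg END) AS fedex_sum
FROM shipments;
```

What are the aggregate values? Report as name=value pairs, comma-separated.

[days_sum: days >= 22]
ship_id=2: ✓ → 620
ship_id=3: ✗
ship_id=4: ✗
ship_id=5: ✗
ship_id=6: ✗
ship_id=7: ✗
ship_id=8: ✓ → 360
ship_id=9: ✗
ship_id=10: ✓ → 49
ship_id=11: ✗
ship_id=12: ✗
ship_id=13: ✗
ship_id=14: ✗
ship_id=15: ✗
days_sum = 620 + 360 + 49 = 1029
—
[fedex_sum: carrier IN ('FedEx', 'USPS') OR zone = 'D']
ship_id=2: ✗
ship_id=3: ✓ → 618
ship_id=4: ✗
ship_id=5: ✗
ship_id=6: ✓ → 841
ship_id=7: ✓ → 865
ship_id=8: ✓ → 360
ship_id=9: ✗
ship_id=10: ✗
ship_id=11: ✓ → 551
ship_id=12: ✗
ship_id=13: ✓ → 689
ship_id=14: ✓ → 474
ship_id=15: ✓ → 240
fedex_sum = 618 + 841 + 865 + 360 + 551 + 689 + 474 + 240 = 4638

days_sum=1029, fedex_sum=4638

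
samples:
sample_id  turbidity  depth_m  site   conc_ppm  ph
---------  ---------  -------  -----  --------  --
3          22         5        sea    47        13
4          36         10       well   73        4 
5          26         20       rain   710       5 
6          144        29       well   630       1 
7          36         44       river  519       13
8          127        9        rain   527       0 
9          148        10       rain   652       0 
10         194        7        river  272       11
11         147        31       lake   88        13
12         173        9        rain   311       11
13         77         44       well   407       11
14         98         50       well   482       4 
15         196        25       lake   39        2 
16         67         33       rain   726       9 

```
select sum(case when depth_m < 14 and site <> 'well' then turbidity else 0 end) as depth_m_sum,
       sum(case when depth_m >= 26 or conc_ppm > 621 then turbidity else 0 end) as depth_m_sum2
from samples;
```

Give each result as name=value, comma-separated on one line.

[depth_m_sum: depth_m < 14 and site <> 'well']
sample_id=3: ✓ → 22
sample_id=4: ✗
sample_id=5: ✗
sample_id=6: ✗
sample_id=7: ✗
sample_id=8: ✓ → 127
sample_id=9: ✓ → 148
sample_id=10: ✓ → 194
sample_id=11: ✗
sample_id=12: ✓ → 173
sample_id=13: ✗
sample_id=14: ✗
sample_id=15: ✗
sample_id=16: ✗
depth_m_sum = 22 + 127 + 148 + 194 + 173 = 664
—
[depth_m_sum2: depth_m >= 26 or conc_ppm > 621]
sample_id=3: ✗
sample_id=4: ✗
sample_id=5: ✓ → 26
sample_id=6: ✓ → 144
sample_id=7: ✓ → 36
sample_id=8: ✗
sample_id=9: ✓ → 148
sample_id=10: ✗
sample_id=11: ✓ → 147
sample_id=12: ✗
sample_id=13: ✓ → 77
sample_id=14: ✓ → 98
sample_id=15: ✗
sample_id=16: ✓ → 67
depth_m_sum2 = 26 + 144 + 36 + 148 + 147 + 77 + 98 + 67 = 743

depth_m_sum=664, depth_m_sum2=743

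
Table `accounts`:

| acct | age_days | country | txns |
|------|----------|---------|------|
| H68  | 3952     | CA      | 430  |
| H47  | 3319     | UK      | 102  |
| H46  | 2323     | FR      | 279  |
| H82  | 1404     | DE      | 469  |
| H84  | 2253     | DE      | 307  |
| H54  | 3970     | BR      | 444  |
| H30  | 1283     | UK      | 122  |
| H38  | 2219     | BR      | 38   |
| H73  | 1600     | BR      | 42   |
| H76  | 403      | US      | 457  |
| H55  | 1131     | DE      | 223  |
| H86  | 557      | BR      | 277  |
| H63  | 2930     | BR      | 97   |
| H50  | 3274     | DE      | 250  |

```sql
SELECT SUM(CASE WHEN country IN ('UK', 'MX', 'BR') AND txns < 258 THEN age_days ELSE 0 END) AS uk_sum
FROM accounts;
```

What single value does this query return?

acct=H68: ✗
acct=H47: ✓ → 3319
acct=H46: ✗
acct=H82: ✗
acct=H84: ✗
acct=H54: ✗
acct=H30: ✓ → 1283
acct=H38: ✓ → 2219
acct=H73: ✓ → 1600
acct=H76: ✗
acct=H55: ✗
acct=H86: ✗
acct=H63: ✓ → 2930
acct=H50: ✗
uk_sum = 3319 + 1283 + 2219 + 1600 + 2930 = 11351

11351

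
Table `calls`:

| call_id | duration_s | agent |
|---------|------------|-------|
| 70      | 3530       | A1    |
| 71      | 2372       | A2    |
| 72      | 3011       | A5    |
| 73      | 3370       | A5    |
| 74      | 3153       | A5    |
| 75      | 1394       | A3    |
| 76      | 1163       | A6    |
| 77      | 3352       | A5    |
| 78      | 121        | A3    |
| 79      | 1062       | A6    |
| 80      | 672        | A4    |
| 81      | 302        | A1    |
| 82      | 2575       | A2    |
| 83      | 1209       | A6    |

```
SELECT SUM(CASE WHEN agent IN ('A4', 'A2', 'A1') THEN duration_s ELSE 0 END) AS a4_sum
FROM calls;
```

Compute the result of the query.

call_id=70: ✓ → 3530
call_id=71: ✓ → 2372
call_id=72: ✗
call_id=73: ✗
call_id=74: ✗
call_id=75: ✗
call_id=76: ✗
call_id=77: ✗
call_id=78: ✗
call_id=79: ✗
call_id=80: ✓ → 672
call_id=81: ✓ → 302
call_id=82: ✓ → 2575
call_id=83: ✗
a4_sum = 3530 + 2372 + 672 + 302 + 2575 = 9451

9451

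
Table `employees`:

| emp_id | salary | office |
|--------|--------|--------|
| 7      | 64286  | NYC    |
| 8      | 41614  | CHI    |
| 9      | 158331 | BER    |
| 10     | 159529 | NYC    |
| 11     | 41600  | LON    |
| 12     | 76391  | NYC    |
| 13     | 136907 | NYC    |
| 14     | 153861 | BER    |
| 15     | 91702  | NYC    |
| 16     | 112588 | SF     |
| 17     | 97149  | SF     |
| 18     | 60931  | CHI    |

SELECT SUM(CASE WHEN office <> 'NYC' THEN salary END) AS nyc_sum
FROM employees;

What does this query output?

666074

emp_id=7: ✗
emp_id=8: ✓ → 41614
emp_id=9: ✓ → 158331
emp_id=10: ✗
emp_id=11: ✓ → 41600
emp_id=12: ✗
emp_id=13: ✗
emp_id=14: ✓ → 153861
emp_id=15: ✗
emp_id=16: ✓ → 112588
emp_id=17: ✓ → 97149
emp_id=18: ✓ → 60931
nyc_sum = 41614 + 158331 + 41600 + 153861 + 112588 + 97149 + 60931 = 666074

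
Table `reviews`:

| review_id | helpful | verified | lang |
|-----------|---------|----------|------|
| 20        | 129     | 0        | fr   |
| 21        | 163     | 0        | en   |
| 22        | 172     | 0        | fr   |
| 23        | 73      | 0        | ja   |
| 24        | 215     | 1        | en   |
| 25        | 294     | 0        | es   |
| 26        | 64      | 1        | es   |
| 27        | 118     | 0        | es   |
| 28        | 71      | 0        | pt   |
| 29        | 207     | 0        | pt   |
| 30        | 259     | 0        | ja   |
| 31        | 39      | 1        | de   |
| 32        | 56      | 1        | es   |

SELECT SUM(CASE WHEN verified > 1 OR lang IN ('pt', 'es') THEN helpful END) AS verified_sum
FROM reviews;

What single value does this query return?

810

review_id=20: ✗
review_id=21: ✗
review_id=22: ✗
review_id=23: ✗
review_id=24: ✗
review_id=25: ✓ → 294
review_id=26: ✓ → 64
review_id=27: ✓ → 118
review_id=28: ✓ → 71
review_id=29: ✓ → 207
review_id=30: ✗
review_id=31: ✗
review_id=32: ✓ → 56
verified_sum = 294 + 64 + 118 + 71 + 207 + 56 = 810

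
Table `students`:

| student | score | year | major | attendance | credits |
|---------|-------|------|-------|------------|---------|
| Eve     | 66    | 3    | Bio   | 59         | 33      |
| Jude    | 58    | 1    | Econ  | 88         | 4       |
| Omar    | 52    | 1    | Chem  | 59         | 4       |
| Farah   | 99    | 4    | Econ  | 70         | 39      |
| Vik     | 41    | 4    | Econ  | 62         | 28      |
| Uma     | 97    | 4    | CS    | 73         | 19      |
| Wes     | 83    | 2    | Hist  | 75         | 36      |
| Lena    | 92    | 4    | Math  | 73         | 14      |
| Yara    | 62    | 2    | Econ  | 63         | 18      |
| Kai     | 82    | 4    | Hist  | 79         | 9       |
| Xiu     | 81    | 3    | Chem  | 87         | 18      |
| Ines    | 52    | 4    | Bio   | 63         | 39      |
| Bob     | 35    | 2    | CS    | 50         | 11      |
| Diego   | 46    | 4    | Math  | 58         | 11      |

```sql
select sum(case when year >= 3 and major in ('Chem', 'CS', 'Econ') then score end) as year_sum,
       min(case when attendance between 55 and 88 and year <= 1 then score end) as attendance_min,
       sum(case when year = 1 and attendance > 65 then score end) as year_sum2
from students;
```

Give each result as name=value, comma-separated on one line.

[year_sum: year >= 3 and major in ('Chem', 'CS', 'Econ')]
student=Eve: ✗
student=Jude: ✗
student=Omar: ✗
student=Farah: ✓ → 99
student=Vik: ✓ → 41
student=Uma: ✓ → 97
student=Wes: ✗
student=Lena: ✗
student=Yara: ✗
student=Kai: ✗
student=Xiu: ✓ → 81
student=Ines: ✗
student=Bob: ✗
student=Diego: ✗
year_sum = 99 + 41 + 97 + 81 = 318
—
[attendance_min: attendance between 55 and 88 and year <= 1]
student=Eve: ✗
student=Jude: ✓ → 58
student=Omar: ✓ → 52
student=Farah: ✗
student=Vik: ✗
student=Uma: ✗
student=Wes: ✗
student=Lena: ✗
student=Yara: ✗
student=Kai: ✗
student=Xiu: ✗
student=Ines: ✗
student=Bob: ✗
student=Diego: ✗
attendance_min = MIN(58, 52) = 52
—
[year_sum2: year = 1 and attendance > 65]
student=Eve: ✗
student=Jude: ✓ → 58
student=Omar: ✗
student=Farah: ✗
student=Vik: ✗
student=Uma: ✗
student=Wes: ✗
student=Lena: ✗
student=Yara: ✗
student=Kai: ✗
student=Xiu: ✗
student=Ines: ✗
student=Bob: ✗
student=Diego: ✗
year_sum2 = 58

year_sum=318, attendance_min=52, year_sum2=58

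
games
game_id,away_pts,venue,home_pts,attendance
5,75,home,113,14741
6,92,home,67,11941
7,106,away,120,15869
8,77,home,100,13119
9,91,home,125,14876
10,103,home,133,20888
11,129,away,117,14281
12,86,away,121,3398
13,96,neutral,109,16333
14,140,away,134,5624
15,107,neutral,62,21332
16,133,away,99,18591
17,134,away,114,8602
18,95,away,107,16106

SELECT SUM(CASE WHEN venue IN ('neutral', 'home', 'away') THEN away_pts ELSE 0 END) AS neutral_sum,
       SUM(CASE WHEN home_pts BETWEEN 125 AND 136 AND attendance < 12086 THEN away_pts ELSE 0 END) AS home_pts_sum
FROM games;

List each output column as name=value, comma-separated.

neutral_sum=1464, home_pts_sum=140

[neutral_sum: venue IN ('neutral', 'home', 'away')]
game_id=5: ✓ → 75
game_id=6: ✓ → 92
game_id=7: ✓ → 106
game_id=8: ✓ → 77
game_id=9: ✓ → 91
game_id=10: ✓ → 103
game_id=11: ✓ → 129
game_id=12: ✓ → 86
game_id=13: ✓ → 96
game_id=14: ✓ → 140
game_id=15: ✓ → 107
game_id=16: ✓ → 133
game_id=17: ✓ → 134
game_id=18: ✓ → 95
neutral_sum = 75 + 92 + 106 + 77 + 91 + 103 + 129 + 86 + 96 + 140 + 107 + 133 + 134 + 95 = 1464
—
[home_pts_sum: home_pts BETWEEN 125 AND 136 AND attendance < 12086]
game_id=5: ✗
game_id=6: ✗
game_id=7: ✗
game_id=8: ✗
game_id=9: ✗
game_id=10: ✗
game_id=11: ✗
game_id=12: ✗
game_id=13: ✗
game_id=14: ✓ → 140
game_id=15: ✗
game_id=16: ✗
game_id=17: ✗
game_id=18: ✗
home_pts_sum = 140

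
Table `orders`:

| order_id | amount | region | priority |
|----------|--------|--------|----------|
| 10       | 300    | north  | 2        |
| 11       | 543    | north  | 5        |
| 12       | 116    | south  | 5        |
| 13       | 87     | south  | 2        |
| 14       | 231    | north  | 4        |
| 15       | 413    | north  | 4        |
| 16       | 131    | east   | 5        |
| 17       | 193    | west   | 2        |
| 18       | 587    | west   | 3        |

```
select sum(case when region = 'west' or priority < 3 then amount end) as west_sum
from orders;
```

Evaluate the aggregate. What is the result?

order_id=10: ✓ → 300
order_id=11: ✗
order_id=12: ✗
order_id=13: ✓ → 87
order_id=14: ✗
order_id=15: ✗
order_id=16: ✗
order_id=17: ✓ → 193
order_id=18: ✓ → 587
west_sum = 300 + 87 + 193 + 587 = 1167

1167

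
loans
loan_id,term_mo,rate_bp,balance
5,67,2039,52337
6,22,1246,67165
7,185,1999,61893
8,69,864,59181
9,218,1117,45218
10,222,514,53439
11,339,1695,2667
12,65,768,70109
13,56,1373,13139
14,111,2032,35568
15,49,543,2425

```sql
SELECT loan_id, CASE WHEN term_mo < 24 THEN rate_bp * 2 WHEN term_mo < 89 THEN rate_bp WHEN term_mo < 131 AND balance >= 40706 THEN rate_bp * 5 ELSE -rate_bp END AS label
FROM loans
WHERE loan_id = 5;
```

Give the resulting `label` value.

2039

loan_id = 5: term_mo=67, rate_bp=2039, balance=52337.
term_mo < 24 → false
term_mo < 89 → true → 2039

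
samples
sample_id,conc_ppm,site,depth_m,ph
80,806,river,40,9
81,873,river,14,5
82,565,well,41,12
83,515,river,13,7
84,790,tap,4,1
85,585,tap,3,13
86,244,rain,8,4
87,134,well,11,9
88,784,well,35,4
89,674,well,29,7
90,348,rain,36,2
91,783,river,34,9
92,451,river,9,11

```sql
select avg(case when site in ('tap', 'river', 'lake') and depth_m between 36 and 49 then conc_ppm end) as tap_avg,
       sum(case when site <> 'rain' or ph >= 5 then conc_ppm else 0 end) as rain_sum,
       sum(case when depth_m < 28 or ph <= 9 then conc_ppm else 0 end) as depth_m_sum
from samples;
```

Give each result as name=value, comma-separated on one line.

[tap_avg: site in ('tap', 'river', 'lake') and depth_m between 36 and 49]
sample_id=80: ✓ → 806
sample_id=81: ✗
sample_id=82: ✗
sample_id=83: ✗
sample_id=84: ✗
sample_id=85: ✗
sample_id=86: ✗
sample_id=87: ✗
sample_id=88: ✗
sample_id=89: ✗
sample_id=90: ✗
sample_id=91: ✗
sample_id=92: ✗
tap_avg = 806
—
[rain_sum: site <> 'rain' or ph >= 5]
sample_id=80: ✓ → 806
sample_id=81: ✓ → 873
sample_id=82: ✓ → 565
sample_id=83: ✓ → 515
sample_id=84: ✓ → 790
sample_id=85: ✓ → 585
sample_id=86: ✗
sample_id=87: ✓ → 134
sample_id=88: ✓ → 784
sample_id=89: ✓ → 674
sample_id=90: ✗
sample_id=91: ✓ → 783
sample_id=92: ✓ → 451
rain_sum = 806 + 873 + 565 + 515 + 790 + 585 + 134 + 784 + 674 + 783 + 451 = 6960
—
[depth_m_sum: depth_m < 28 or ph <= 9]
sample_id=80: ✓ → 806
sample_id=81: ✓ → 873
sample_id=82: ✗
sample_id=83: ✓ → 515
sample_id=84: ✓ → 790
sample_id=85: ✓ → 585
sample_id=86: ✓ → 244
sample_id=87: ✓ → 134
sample_id=88: ✓ → 784
sample_id=89: ✓ → 674
sample_id=90: ✓ → 348
sample_id=91: ✓ → 783
sample_id=92: ✓ → 451
depth_m_sum = 806 + 873 + 515 + 790 + 585 + 244 + 134 + 784 + 674 + 348 + 783 + 451 = 6987

tap_avg=806, rain_sum=6960, depth_m_sum=6987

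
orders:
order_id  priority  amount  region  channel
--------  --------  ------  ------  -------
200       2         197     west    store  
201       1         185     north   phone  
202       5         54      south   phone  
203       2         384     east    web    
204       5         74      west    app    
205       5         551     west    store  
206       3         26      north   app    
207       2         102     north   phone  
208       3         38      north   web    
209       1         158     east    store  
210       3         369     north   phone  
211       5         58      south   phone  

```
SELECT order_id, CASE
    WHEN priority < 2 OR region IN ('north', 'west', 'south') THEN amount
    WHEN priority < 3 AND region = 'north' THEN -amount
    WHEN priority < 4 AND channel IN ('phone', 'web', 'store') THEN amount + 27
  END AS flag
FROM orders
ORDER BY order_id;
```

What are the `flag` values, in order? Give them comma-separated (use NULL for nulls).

197, 185, 54, 411, 74, 551, 26, 102, 38, 158, 369, 58

order_id=200: priority < 2 OR region IN ('north', 'west', 'south') → 197
order_id=201: priority < 2 OR region IN ('north', 'west', 'south') → 185
order_id=202: priority < 2 OR region IN ('north', 'west', 'south') → 54
order_id=203: priority < 4 AND channel IN ('phone', 'web', 'store') → 411
order_id=204: priority < 2 OR region IN ('north', 'west', 'south') → 74
order_id=205: priority < 2 OR region IN ('north', 'west', 'south') → 551
order_id=206: priority < 2 OR region IN ('north', 'west', 'south') → 26
order_id=207: priority < 2 OR region IN ('north', 'west', 'south') → 102
order_id=208: priority < 2 OR region IN ('north', 'west', 'south') → 38
order_id=209: priority < 2 OR region IN ('north', 'west', 'south') → 158
order_id=210: priority < 2 OR region IN ('north', 'west', 'south') → 369
order_id=211: priority < 2 OR region IN ('north', 'west', 'south') → 58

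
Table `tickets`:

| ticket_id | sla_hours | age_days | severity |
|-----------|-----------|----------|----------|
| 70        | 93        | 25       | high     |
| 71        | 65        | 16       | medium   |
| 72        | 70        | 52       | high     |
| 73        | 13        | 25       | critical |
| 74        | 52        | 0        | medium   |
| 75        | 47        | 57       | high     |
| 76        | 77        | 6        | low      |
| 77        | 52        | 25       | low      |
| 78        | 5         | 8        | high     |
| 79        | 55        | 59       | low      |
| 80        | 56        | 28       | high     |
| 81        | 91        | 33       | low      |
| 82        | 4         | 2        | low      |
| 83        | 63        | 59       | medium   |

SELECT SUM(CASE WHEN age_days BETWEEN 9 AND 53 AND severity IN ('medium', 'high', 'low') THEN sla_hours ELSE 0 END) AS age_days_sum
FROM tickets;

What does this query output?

ticket_id=70: ✓ → 93
ticket_id=71: ✓ → 65
ticket_id=72: ✓ → 70
ticket_id=73: ✗
ticket_id=74: ✗
ticket_id=75: ✗
ticket_id=76: ✗
ticket_id=77: ✓ → 52
ticket_id=78: ✗
ticket_id=79: ✗
ticket_id=80: ✓ → 56
ticket_id=81: ✓ → 91
ticket_id=82: ✗
ticket_id=83: ✗
age_days_sum = 93 + 65 + 70 + 52 + 56 + 91 = 427

427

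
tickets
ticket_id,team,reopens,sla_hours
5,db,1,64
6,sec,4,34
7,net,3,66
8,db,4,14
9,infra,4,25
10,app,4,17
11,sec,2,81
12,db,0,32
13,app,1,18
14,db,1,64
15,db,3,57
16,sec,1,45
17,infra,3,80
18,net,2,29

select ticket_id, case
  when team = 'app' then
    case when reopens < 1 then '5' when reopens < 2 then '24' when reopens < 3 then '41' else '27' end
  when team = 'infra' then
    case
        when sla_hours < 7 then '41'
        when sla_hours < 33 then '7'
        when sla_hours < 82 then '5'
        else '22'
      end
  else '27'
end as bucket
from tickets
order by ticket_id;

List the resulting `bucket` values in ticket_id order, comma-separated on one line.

27, 27, 27, 27, 7, 27, 27, 27, 24, 27, 27, 27, 5, 27

ticket_id=5: team='db' → outer ELSE → 27
ticket_id=6: team='sec' → outer ELSE → 27
ticket_id=7: team='net' → outer ELSE → 27
ticket_id=8: team='db' → outer ELSE → 27
ticket_id=9: team='infra' → inner[sla_hours < 33] → 7
ticket_id=10: team='app' → inner[ELSE] → 27
ticket_id=11: team='sec' → outer ELSE → 27
ticket_id=12: team='db' → outer ELSE → 27
ticket_id=13: team='app' → inner[reopens < 2] → 24
ticket_id=14: team='db' → outer ELSE → 27
ticket_id=15: team='db' → outer ELSE → 27
ticket_id=16: team='sec' → outer ELSE → 27
ticket_id=17: team='infra' → inner[sla_hours < 82] → 5
ticket_id=18: team='net' → outer ELSE → 27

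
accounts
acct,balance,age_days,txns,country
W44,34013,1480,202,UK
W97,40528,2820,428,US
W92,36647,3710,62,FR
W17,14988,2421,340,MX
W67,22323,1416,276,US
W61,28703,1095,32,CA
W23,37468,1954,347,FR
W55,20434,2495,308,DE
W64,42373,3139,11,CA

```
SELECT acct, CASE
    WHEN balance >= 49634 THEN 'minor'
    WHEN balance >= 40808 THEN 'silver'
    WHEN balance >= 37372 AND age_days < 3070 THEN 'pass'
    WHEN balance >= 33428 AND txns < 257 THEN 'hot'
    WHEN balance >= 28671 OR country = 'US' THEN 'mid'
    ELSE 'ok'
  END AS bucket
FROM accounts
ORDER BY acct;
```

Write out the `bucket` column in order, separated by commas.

acct=W17: ELSE → ok
acct=W23: balance >= 37372 AND age_days < 3070 → pass
acct=W44: balance >= 33428 AND txns < 257 → hot
acct=W55: ELSE → ok
acct=W61: balance >= 28671 OR country = 'US' → mid
acct=W64: balance >= 40808 → silver
acct=W67: balance >= 28671 OR country = 'US' → mid
acct=W92: balance >= 33428 AND txns < 257 → hot
acct=W97: balance >= 37372 AND age_days < 3070 → pass

ok, pass, hot, ok, mid, silver, mid, hot, pass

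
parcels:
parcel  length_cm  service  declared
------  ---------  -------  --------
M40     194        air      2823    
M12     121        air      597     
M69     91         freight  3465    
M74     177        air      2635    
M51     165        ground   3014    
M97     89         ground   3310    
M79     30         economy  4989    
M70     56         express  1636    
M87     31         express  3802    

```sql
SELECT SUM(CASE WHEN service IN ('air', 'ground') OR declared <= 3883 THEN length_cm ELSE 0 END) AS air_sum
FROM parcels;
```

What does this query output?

924

parcel=M40: ✓ → 194
parcel=M12: ✓ → 121
parcel=M69: ✓ → 91
parcel=M74: ✓ → 177
parcel=M51: ✓ → 165
parcel=M97: ✓ → 89
parcel=M79: ✗
parcel=M70: ✓ → 56
parcel=M87: ✓ → 31
air_sum = 194 + 121 + 91 + 177 + 165 + 89 + 56 + 31 = 924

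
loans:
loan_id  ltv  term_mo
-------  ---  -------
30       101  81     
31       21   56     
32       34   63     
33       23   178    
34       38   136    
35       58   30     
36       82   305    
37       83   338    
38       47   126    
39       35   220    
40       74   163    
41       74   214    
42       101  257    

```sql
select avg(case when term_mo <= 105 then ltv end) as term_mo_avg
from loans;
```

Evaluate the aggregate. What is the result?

53.5

loan_id=30: ✓ → 101
loan_id=31: ✓ → 21
loan_id=32: ✓ → 34
loan_id=33: ✗
loan_id=34: ✗
loan_id=35: ✓ → 58
loan_id=36: ✗
loan_id=37: ✗
loan_id=38: ✗
loan_id=39: ✗
loan_id=40: ✗
loan_id=41: ✗
loan_id=42: ✗
term_mo_avg = (101 + 21 + 34 + 58) / 4 = 53.5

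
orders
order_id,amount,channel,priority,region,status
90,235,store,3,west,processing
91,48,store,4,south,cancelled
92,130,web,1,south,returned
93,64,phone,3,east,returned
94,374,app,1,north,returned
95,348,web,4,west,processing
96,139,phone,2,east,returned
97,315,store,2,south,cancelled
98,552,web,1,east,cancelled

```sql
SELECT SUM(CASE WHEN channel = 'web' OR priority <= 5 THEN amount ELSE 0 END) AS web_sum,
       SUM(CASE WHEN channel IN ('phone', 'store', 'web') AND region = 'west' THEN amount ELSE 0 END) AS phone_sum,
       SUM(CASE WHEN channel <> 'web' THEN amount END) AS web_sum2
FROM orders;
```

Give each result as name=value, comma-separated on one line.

web_sum=2205, phone_sum=583, web_sum2=1175

[web_sum: channel = 'web' OR priority <= 5]
order_id=90: ✓ → 235
order_id=91: ✓ → 48
order_id=92: ✓ → 130
order_id=93: ✓ → 64
order_id=94: ✓ → 374
order_id=95: ✓ → 348
order_id=96: ✓ → 139
order_id=97: ✓ → 315
order_id=98: ✓ → 552
web_sum = 235 + 48 + 130 + 64 + 374 + 348 + 139 + 315 + 552 = 2205
—
[phone_sum: channel IN ('phone', 'store', 'web') AND region = 'west']
order_id=90: ✓ → 235
order_id=91: ✗
order_id=92: ✗
order_id=93: ✗
order_id=94: ✗
order_id=95: ✓ → 348
order_id=96: ✗
order_id=97: ✗
order_id=98: ✗
phone_sum = 235 + 348 = 583
—
[web_sum2: channel <> 'web']
order_id=90: ✓ → 235
order_id=91: ✓ → 48
order_id=92: ✗
order_id=93: ✓ → 64
order_id=94: ✓ → 374
order_id=95: ✗
order_id=96: ✓ → 139
order_id=97: ✓ → 315
order_id=98: ✗
web_sum2 = 235 + 48 + 64 + 374 + 139 + 315 = 1175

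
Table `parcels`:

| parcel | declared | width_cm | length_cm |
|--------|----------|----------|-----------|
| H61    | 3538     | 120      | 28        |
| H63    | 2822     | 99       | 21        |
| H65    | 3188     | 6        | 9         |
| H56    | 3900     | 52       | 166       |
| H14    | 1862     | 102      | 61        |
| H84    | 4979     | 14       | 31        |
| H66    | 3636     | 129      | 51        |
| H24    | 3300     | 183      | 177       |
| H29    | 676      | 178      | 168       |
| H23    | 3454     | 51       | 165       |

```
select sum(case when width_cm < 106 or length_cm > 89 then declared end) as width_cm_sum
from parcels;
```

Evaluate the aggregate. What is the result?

24181

parcel=H61: ✗
parcel=H63: ✓ → 2822
parcel=H65: ✓ → 3188
parcel=H56: ✓ → 3900
parcel=H14: ✓ → 1862
parcel=H84: ✓ → 4979
parcel=H66: ✗
parcel=H24: ✓ → 3300
parcel=H29: ✓ → 676
parcel=H23: ✓ → 3454
width_cm_sum = 2822 + 3188 + 3900 + 1862 + 4979 + 3300 + 676 + 3454 = 24181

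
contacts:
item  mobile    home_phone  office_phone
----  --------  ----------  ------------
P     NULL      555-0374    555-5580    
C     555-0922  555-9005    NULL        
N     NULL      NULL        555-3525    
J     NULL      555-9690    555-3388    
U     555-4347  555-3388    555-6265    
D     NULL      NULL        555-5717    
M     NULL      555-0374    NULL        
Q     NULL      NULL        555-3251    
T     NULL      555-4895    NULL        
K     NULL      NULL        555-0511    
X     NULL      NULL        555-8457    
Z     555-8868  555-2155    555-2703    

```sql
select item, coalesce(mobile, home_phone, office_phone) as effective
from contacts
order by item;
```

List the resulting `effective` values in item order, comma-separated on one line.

555-0922, 555-5717, 555-9690, 555-0511, 555-0374, 555-3525, 555-0374, 555-3251, 555-4895, 555-4347, 555-8457, 555-8868

item=C: mobile=555-0922 → 555-0922
item=D: mobile=NULL, home_phone=NULL, office_phone=555-5717 → 555-5717
item=J: mobile=NULL, home_phone=555-9690 → 555-9690
item=K: mobile=NULL, home_phone=NULL, office_phone=555-0511 → 555-0511
item=M: mobile=NULL, home_phone=555-0374 → 555-0374
item=N: mobile=NULL, home_phone=NULL, office_phone=555-3525 → 555-3525
item=P: mobile=NULL, home_phone=555-0374 → 555-0374
item=Q: mobile=NULL, home_phone=NULL, office_phone=555-3251 → 555-3251
item=T: mobile=NULL, home_phone=555-4895 → 555-4895
item=U: mobile=555-4347 → 555-4347
item=X: mobile=NULL, home_phone=NULL, office_phone=555-8457 → 555-8457
item=Z: mobile=555-8868 → 555-8868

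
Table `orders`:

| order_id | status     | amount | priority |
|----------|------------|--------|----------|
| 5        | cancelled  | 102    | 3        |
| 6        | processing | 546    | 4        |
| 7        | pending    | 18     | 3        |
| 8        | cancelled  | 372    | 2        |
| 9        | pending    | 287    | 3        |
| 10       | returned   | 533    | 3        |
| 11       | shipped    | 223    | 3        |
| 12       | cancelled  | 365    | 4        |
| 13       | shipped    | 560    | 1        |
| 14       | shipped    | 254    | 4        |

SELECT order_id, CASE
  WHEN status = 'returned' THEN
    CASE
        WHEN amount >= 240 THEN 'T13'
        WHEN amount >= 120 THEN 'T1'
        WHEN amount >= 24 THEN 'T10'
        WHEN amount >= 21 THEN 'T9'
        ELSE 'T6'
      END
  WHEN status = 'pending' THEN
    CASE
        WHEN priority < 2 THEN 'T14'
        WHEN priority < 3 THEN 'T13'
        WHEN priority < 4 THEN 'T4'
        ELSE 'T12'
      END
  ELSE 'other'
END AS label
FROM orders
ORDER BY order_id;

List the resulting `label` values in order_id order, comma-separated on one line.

other, other, T4, other, T4, T13, other, other, other, other

order_id=5: status='cancelled' → outer ELSE → other
order_id=6: status='processing' → outer ELSE → other
order_id=7: status='pending' → inner[priority < 4] → T4
order_id=8: status='cancelled' → outer ELSE → other
order_id=9: status='pending' → inner[priority < 4] → T4
order_id=10: status='returned' → inner[amount >= 240] → T13
order_id=11: status='shipped' → outer ELSE → other
order_id=12: status='cancelled' → outer ELSE → other
order_id=13: status='shipped' → outer ELSE → other
order_id=14: status='shipped' → outer ELSE → other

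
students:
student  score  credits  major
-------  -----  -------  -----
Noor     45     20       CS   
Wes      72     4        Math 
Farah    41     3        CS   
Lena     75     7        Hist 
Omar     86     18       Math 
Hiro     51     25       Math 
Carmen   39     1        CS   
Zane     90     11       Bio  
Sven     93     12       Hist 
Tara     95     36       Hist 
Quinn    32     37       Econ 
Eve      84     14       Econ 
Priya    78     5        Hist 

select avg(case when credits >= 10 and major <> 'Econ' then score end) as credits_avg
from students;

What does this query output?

76.6666666667

student=Noor: ✓ → 45
student=Wes: ✗
student=Farah: ✗
student=Lena: ✗
student=Omar: ✓ → 86
student=Hiro: ✓ → 51
student=Carmen: ✗
student=Zane: ✓ → 90
student=Sven: ✓ → 93
student=Tara: ✓ → 95
student=Quinn: ✗
student=Eve: ✗
student=Priya: ✗
credits_avg = (45 + 86 + 51 + 90 + 93 + 95) / 6 = 76.6666666667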